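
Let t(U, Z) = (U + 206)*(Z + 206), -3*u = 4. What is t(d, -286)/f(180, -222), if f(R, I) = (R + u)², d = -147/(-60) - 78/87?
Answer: -1083429/2082896 ≈ -0.52015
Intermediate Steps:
u = -4/3 (u = -⅓*4 = -4/3 ≈ -1.3333)
d = 901/580 (d = -147*(-1/60) - 78*1/87 = 49/20 - 26/29 = 901/580 ≈ 1.5534)
t(U, Z) = (206 + U)*(206 + Z)
f(R, I) = (-4/3 + R)² (f(R, I) = (R - 4/3)² = (-4/3 + R)²)
t(d, -286)/f(180, -222) = (42436 + 206*(901/580) + 206*(-286) + (901/580)*(-286))/(((-4 + 3*180)²/9)) = (42436 + 92803/290 - 58916 - 128843/290)/(((-4 + 540)²/9)) = -481524/(29*((⅑)*536²)) = -481524/(29*((⅑)*287296)) = -481524/(29*287296/9) = -481524/29*9/287296 = -1083429/2082896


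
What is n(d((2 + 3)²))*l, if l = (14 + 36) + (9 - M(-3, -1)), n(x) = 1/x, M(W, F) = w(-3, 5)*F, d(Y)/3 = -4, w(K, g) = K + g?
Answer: -61/12 ≈ -5.0833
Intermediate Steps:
d(Y) = -12 (d(Y) = 3*(-4) = -12)
M(W, F) = 2*F (M(W, F) = (-3 + 5)*F = 2*F)
l = 61 (l = (14 + 36) + (9 - 2*(-1)) = 50 + (9 - 1*(-2)) = 50 + (9 + 2) = 50 + 11 = 61)
n(d((2 + 3)²))*l = 61/(-12) = -1/12*61 = -61/12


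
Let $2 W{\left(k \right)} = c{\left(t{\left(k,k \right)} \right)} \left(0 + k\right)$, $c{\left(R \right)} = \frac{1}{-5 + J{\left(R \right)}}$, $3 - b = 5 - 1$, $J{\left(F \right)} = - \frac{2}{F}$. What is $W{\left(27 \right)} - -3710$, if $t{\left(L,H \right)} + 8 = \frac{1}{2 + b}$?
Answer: $\frac{81557}{22} \approx 3707.1$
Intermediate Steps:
$b = -1$ ($b = 3 - \left(5 - 1\right) = 3 - 4 = -1$)
$t{\left(L,H \right)} = -7$ ($t{\left(L,H \right)} = -8 + \frac{1}{2 - 1} = -8 + 1^{-1} = -8 + 1 = -7$)
$c{\left(R \right)} = \frac{1}{-5 - \frac{2}{R}}$
$W{\left(k \right)} = - \frac{7 k}{66}$ ($W{\left(k \right)} = \frac{\left(-1\right) \left(-7\right) \frac{1}{2 + 5 \left(-7\right)} \left(0 + k\right)}{2} = \frac{\left(-1\right) \left(-7\right) \frac{1}{2 - 35} k}{2} = \frac{\left(-1\right) \left(-7\right) \frac{1}{-33} k}{2} = \frac{\left(-1\right) \left(-7\right) \left(- \frac{1}{33}\right) k}{2} = \frac{\left(- \frac{7}{33}\right) k}{2} = - \frac{7 k}{66}$)
$W{\left(27 \right)} - -3710 = \left(- \frac{7}{66}\right) 27 - -3710 = - \frac{63}{22} + 3710 = \frac{81557}{22}$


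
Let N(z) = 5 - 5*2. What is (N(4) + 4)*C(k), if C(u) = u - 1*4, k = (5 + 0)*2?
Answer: -6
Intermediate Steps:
k = 10 (k = 5*2 = 10)
N(z) = -5 (N(z) = 5 - 10 = -5)
C(u) = -4 + u (C(u) = u - 4 = -4 + u)
(N(4) + 4)*C(k) = (-5 + 4)*(-4 + 10) = -1*6 = -6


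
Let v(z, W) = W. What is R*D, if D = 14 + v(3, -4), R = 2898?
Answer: 28980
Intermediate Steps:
D = 10 (D = 14 - 4 = 10)
R*D = 2898*10 = 28980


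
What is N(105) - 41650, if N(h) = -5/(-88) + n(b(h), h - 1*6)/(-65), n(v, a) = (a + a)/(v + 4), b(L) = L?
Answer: -25967923999/623480 ≈ -41650.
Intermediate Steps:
n(v, a) = 2*a/(4 + v) (n(v, a) = (2*a)/(4 + v) = 2*a/(4 + v))
N(h) = 5/88 - 2*(-6 + h)/(65*(4 + h)) (N(h) = -5/(-88) + (2*(h - 1*6)/(4 + h))/(-65) = -5*(-1/88) + (2*(h - 6)/(4 + h))*(-1/65) = 5/88 + (2*(-6 + h)/(4 + h))*(-1/65) = 5/88 - 2*(-6 + h)/(65*(4 + h)))
N(105) - 41650 = (2356 + 149*105)/(5720*(4 + 105)) - 41650 = (1/5720)*(2356 + 15645)/109 - 41650 = (1/5720)*(1/109)*18001 - 41650 = 18001/623480 - 41650 = -25967923999/623480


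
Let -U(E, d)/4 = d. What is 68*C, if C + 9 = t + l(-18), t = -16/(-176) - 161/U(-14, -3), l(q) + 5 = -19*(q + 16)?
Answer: 23953/33 ≈ 725.85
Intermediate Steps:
U(E, d) = -4*d
l(q) = -309 - 19*q (l(q) = -5 - 19*(q + 16) = -5 - 19*(16 + q) = -5 + (-304 - 19*q) = -309 - 19*q)
t = -1759/132 (t = -16/(-176) - 161/((-4*(-3))) = -16*(-1/176) - 161/12 = 1/11 - 161*1/12 = 1/11 - 161/12 = -1759/132 ≈ -13.326)
C = 1409/132 (C = -9 + (-1759/132 + (-309 - 19*(-18))) = -9 + (-1759/132 + (-309 + 342)) = -9 + (-1759/132 + 33) = -9 + 2597/132 = 1409/132 ≈ 10.674)
68*C = 68*(1409/132) = 23953/33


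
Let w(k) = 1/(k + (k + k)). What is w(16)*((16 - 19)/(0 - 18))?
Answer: 1/288 ≈ 0.0034722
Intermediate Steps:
w(k) = 1/(3*k) (w(k) = 1/(k + 2*k) = 1/(3*k))
w(16)*((16 - 19)/(0 - 18)) = ((⅓)/16)*((16 - 19)/(0 - 18)) = ((⅓)*(1/16))*(-3/(-18)) = (-3*(-1/18))/48 = (1/48)*(⅙) = 1/288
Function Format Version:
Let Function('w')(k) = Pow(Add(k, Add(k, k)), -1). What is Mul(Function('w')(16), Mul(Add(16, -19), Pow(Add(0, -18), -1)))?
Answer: Rational(1, 288) ≈ 0.0034722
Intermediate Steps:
Function('w')(k) = Mul(Rational(1, 3), Pow(k, -1)) (Function('w')(k) = Pow(Add(k, Mul(2, k)), -1) = Pow(Mul(3, k), -1) = Mul(Rational(1, 3), Pow(k, -1)))
Mul(Function('w')(16), Mul(Add(16, -19), Pow(Add(0, -18), -1))) = Mul(Mul(Rational(1, 3), Pow(16, -1)), Mul(Add(16, -19), Pow(Add(0, -18), -1))) = Mul(Mul(Rational(1, 3), Rational(1, 16)), Mul(-3, Pow(-18, -1))) = Mul(Rational(1, 48), Mul(-3, Rational(-1, 18))) = Mul(Rational(1, 48), Rational(1, 6)) = Rational(1, 288)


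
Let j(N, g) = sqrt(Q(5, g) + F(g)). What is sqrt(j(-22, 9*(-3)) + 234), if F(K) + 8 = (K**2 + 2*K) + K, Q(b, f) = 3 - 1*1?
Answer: sqrt(234 + sqrt(642)) ≈ 16.104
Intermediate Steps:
Q(b, f) = 2 (Q(b, f) = 3 - 1 = 2)
F(K) = -8 + K**2 + 3*K (F(K) = -8 + ((K**2 + 2*K) + K) = -8 + (K**2 + 3*K) = -8 + K**2 + 3*K)
j(N, g) = sqrt(-6 + g**2 + 3*g) (j(N, g) = sqrt(2 + (-8 + g**2 + 3*g)) = sqrt(-6 + g**2 + 3*g))
sqrt(j(-22, 9*(-3)) + 234) = sqrt(sqrt(-6 + (9*(-3))**2 + 3*(9*(-3))) + 234) = sqrt(sqrt(-6 + (-27)**2 + 3*(-27)) + 234) = sqrt(sqrt(-6 + 729 - 81) + 234) = sqrt(sqrt(642) + 234) = sqrt(234 + sqrt(642))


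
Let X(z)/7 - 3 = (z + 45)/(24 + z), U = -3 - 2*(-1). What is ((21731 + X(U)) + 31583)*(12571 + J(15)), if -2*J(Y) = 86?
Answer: 15372018864/23 ≈ 6.6835e+8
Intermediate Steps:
U = -1 (U = -3 + 2 = -1)
X(z) = 21 + 7*(45 + z)/(24 + z) (X(z) = 21 + 7*((z + 45)/(24 + z)) = 21 + 7*((45 + z)/(24 + z)) = 21 + 7*(45 + z)/(24 + z))
J(Y) = -43 (J(Y) = -½*86 = -43)
((21731 + X(U)) + 31583)*(12571 + J(15)) = ((21731 + 7*(117 + 4*(-1))/(24 - 1)) + 31583)*(12571 - 43) = ((21731 + 7*(117 - 4)/23) + 31583)*12528 = ((21731 + 7*(1/23)*113) + 31583)*12528 = ((21731 + 791/23) + 31583)*12528 = (500604/23 + 31583)*12528 = (1227013/23)*12528 = 15372018864/23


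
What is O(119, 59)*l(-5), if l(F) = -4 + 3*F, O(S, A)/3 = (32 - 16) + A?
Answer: -4275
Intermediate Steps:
O(S, A) = 48 + 3*A (O(S, A) = 3*((32 - 16) + A) = 3*(16 + A) = 48 + 3*A)
O(119, 59)*l(-5) = (48 + 3*59)*(-4 + 3*(-5)) = (48 + 177)*(-4 - 15) = 225*(-19) = -4275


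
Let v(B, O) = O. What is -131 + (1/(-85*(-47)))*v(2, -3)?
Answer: -523348/3995 ≈ -131.00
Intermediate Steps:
-131 + (1/(-85*(-47)))*v(2, -3) = -131 + (1/(-85*(-47)))*(-3) = -131 - 1/85*(-1/47)*(-3) = -131 + (1/3995)*(-3) = -131 - 3/3995 = -523348/3995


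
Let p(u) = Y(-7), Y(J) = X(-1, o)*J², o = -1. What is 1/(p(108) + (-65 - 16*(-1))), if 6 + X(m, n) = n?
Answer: -1/392 ≈ -0.0025510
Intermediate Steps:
X(m, n) = -6 + n
Y(J) = -7*J² (Y(J) = (-6 - 1)*J² = -7*J²)
p(u) = -343 (p(u) = -7*(-7)² = -7*49 = -343)
1/(p(108) + (-65 - 16*(-1))) = 1/(-343 + (-65 - 16*(-1))) = 1/(-343 + (-65 + 16)) = 1/(-343 - 49) = 1/(-392) = -1/392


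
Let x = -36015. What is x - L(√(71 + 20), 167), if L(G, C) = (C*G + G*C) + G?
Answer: -36015 - 335*√91 ≈ -39211.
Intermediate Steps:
L(G, C) = G + 2*C*G (L(G, C) = (C*G + C*G) + G = 2*C*G + G = G + 2*C*G)
x - L(√(71 + 20), 167) = -36015 - √(71 + 20)*(1 + 2*167) = -36015 - √91*(1 + 334) = -36015 - √91*335 = -36015 - 335*√91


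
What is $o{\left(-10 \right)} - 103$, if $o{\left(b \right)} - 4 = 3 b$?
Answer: $-129$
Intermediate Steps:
$o{\left(b \right)} = 4 + 3 b$
$o{\left(-10 \right)} - 103 = \left(4 + 3 \left(-10\right)\right) - 103 = \left(4 - 30\right) - 103 = -26 - 103 = -129$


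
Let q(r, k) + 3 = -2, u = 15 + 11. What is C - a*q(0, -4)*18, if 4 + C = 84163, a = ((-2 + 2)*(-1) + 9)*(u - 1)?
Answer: 104409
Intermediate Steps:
u = 26
a = 225 (a = ((-2 + 2)*(-1) + 9)*(26 - 1) = (0*(-1) + 9)*25 = (0 + 9)*25 = 9*25 = 225)
q(r, k) = -5 (q(r, k) = -3 - 2 = -5)
C = 84159 (C = -4 + 84163 = 84159)
C - a*q(0, -4)*18 = 84159 - 225*(-5)*18 = 84159 - (-1125)*18 = 84159 - 1*(-20250) = 84159 + 20250 = 104409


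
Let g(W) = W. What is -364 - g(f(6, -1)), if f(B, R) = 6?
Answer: -370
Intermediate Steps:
-364 - g(f(6, -1)) = -364 - 1*6 = -364 - 6 = -370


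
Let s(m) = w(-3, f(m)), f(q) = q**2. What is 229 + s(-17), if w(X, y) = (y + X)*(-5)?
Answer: -1201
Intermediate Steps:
w(X, y) = -5*X - 5*y (w(X, y) = (X + y)*(-5) = -5*X - 5*y)
s(m) = 15 - 5*m**2 (s(m) = -5*(-3) - 5*m**2 = 15 - 5*m**2)
229 + s(-17) = 229 + (15 - 5*(-17)**2) = 229 + (15 - 5*289) = 229 + (15 - 1445) = 229 - 1430 = -1201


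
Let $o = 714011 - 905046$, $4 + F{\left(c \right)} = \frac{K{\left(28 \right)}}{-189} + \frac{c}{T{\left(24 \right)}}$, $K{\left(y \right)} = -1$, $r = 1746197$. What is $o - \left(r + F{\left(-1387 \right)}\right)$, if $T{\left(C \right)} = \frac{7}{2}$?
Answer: $- \frac{366061195}{189} \approx -1.9368 \cdot 10^{6}$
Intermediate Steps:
$T{\left(C \right)} = \frac{7}{2}$ ($T{\left(C \right)} = 7 \cdot \frac{1}{2} = \frac{7}{2}$)
$F{\left(c \right)} = - \frac{755}{189} + \frac{2 c}{7}$ ($F{\left(c \right)} = -4 + \left(- \frac{1}{-189} + \frac{c}{\frac{7}{2}}\right) = -4 + \left(\left(-1\right) \left(- \frac{1}{189}\right) + c \frac{2}{7}\right) = -4 + \left(\frac{1}{189} + \frac{2 c}{7}\right) = - \frac{755}{189} + \frac{2 c}{7}$)
$o = -191035$
$o - \left(r + F{\left(-1387 \right)}\right) = -191035 - \left(1746197 + \left(- \frac{755}{189} + \frac{2}{7} \left(-1387\right)\right)\right) = -191035 - \left(1746197 - \frac{75653}{189}\right) = -191035 - \frac{329955580}{189} = - \frac{366061195}{189}$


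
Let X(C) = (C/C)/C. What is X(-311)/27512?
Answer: -1/8556232 ≈ -1.1687e-7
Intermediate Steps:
X(C) = 1/C
X(-311)/27512 = 1/(-311*27512) = -1/311*1/27512 = -1/8556232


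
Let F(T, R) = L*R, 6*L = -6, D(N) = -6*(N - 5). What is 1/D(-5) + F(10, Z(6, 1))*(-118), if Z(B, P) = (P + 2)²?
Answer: 63721/60 ≈ 1062.0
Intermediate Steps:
D(N) = 30 - 6*N (D(N) = -6*(-5 + N) = 30 - 6*N)
L = -1 (L = (⅙)*(-6) = -1)
Z(B, P) = (2 + P)²
F(T, R) = -R
1/D(-5) + F(10, Z(6, 1))*(-118) = 1/(30 - 6*(-5)) - (2 + 1)²*(-118) = 1/(30 + 30) - 1*3²*(-118) = 1/60 - 1*9*(-118) = 1/60 - 9*(-118) = 1/60 + 1062 = 63721/60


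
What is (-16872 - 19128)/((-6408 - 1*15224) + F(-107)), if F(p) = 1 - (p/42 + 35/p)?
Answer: 32356800/19439359 ≈ 1.6645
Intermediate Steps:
F(p) = 1 - 35/p - p/42 (F(p) = 1 - (p*(1/42) + 35/p) = 1 - (p/42 + 35/p) = 1 - (35/p + p/42) = 1 + (-35/p - p/42) = 1 - 35/p - p/42)
(-16872 - 19128)/((-6408 - 1*15224) + F(-107)) = (-16872 - 19128)/((-6408 - 1*15224) + (1 - 35/(-107) - 1/42*(-107))) = -36000/((-6408 - 15224) + (1 - 35*(-1/107) + 107/42)) = -36000/(-21632 + (1 + 35/107 + 107/42)) = -36000/(-21632 + 17413/4494) = -36000/(-97196795/4494) = -36000*(-4494/97196795) = 32356800/19439359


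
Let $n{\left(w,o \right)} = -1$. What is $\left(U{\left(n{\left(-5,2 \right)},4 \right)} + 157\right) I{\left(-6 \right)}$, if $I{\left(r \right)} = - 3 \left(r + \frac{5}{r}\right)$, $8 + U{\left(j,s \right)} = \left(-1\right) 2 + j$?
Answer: $2993$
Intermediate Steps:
$U{\left(j,s \right)} = -10 + j$ ($U{\left(j,s \right)} = -8 + \left(\left(-1\right) 2 + j\right) = -8 + \left(-2 + j\right) = -10 + j$)
$I{\left(r \right)} = - \frac{15}{r} - 3 r$
$\left(U{\left(n{\left(-5,2 \right)},4 \right)} + 157\right) I{\left(-6 \right)} = \left(\left(-10 - 1\right) + 157\right) \left(- \frac{15}{-6} - -18\right) = \left(-11 + 157\right) \left(\left(-15\right) \left(- \frac{1}{6}\right) + 18\right) = 146 \left(\frac{5}{2} + 18\right) = 146 \cdot \frac{41}{2} = 2993$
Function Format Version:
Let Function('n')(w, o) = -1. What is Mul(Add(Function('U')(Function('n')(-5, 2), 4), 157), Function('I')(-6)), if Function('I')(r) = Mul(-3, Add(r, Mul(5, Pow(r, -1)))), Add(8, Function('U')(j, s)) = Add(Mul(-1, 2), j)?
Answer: 2993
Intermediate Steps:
Function('U')(j, s) = Add(-10, j) (Function('U')(j, s) = Add(-8, Add(Mul(-1, 2), j)) = Add(-8, Add(-2, j)) = Add(-10, j))
Function('I')(r) = Add(Mul(-15, Pow(r, -1)), Mul(-3, r))
Mul(Add(Function('U')(Function('n')(-5, 2), 4), 157), Function('I')(-6)) = Mul(Add(Add(-10, -1), 157), Add(Mul(-15, Pow(-6, -1)), Mul(-3, -6))) = Mul(Add(-11, 157), Add(Mul(-15, Rational(-1, 6)), 18)) = Mul(146, Add(Rational(5, 2), 18)) = Mul(146, Rational(41, 2)) = 2993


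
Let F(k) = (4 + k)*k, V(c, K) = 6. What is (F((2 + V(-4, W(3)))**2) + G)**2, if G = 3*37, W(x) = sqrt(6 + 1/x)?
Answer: 19918369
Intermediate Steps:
W(x) = sqrt(6 + 1/x)
F(k) = k*(4 + k)
G = 111
(F((2 + V(-4, W(3)))**2) + G)**2 = ((2 + 6)**2*(4 + (2 + 6)**2) + 111)**2 = (8**2*(4 + 8**2) + 111)**2 = (64*(4 + 64) + 111)**2 = (64*68 + 111)**2 = (4352 + 111)**2 = 4463**2 = 19918369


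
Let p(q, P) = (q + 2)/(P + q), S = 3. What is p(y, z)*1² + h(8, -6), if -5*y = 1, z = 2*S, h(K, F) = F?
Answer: -165/29 ≈ -5.6897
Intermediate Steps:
z = 6 (z = 2*3 = 6)
y = -⅕ (y = -⅕*1 = -⅕ ≈ -0.20000)
p(q, P) = (2 + q)/(P + q)
p(y, z)*1² + h(8, -6) = ((2 - ⅕)/(6 - ⅕))*1² - 6 = ((9/5)/(29/5))*1 - 6 = ((5/29)*(9/5))*1 - 6 = (9/29)*1 - 6 = 9/29 - 6 = -165/29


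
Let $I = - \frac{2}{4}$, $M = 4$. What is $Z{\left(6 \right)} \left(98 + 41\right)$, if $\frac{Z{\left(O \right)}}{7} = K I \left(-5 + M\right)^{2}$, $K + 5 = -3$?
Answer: $3892$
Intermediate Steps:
$K = -8$ ($K = -5 - 3 = -8$)
$I = - \frac{1}{2}$ ($I = \left(-2\right) \frac{1}{4} = - \frac{1}{2} \approx -0.5$)
$Z{\left(O \right)} = 28$ ($Z{\left(O \right)} = 7 \left(-8\right) \left(- \frac{1}{2}\right) \left(-5 + 4\right)^{2} = 7 \cdot 4 \left(-1\right)^{2} = 7 \cdot 4 \cdot 1 = 7 \cdot 4 = 28$)
$Z{\left(6 \right)} \left(98 + 41\right) = 28 \left(98 + 41\right) = 28 \cdot 139 = 3892$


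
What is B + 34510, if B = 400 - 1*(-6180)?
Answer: 41090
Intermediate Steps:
B = 6580 (B = 400 + 6180 = 6580)
B + 34510 = 6580 + 34510 = 41090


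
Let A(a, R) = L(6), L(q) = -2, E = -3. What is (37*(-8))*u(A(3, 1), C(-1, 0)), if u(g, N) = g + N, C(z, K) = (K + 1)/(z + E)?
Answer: 666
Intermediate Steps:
A(a, R) = -2
C(z, K) = (1 + K)/(-3 + z) (C(z, K) = (K + 1)/(z - 3) = (1 + K)/(-3 + z))
u(g, N) = N + g
(37*(-8))*u(A(3, 1), C(-1, 0)) = (37*(-8))*((1 + 0)/(-3 - 1) - 2) = -296*(1/(-4) - 2) = -296*(-¼*1 - 2) = -296*(-¼ - 2) = -296*(-9/4) = 666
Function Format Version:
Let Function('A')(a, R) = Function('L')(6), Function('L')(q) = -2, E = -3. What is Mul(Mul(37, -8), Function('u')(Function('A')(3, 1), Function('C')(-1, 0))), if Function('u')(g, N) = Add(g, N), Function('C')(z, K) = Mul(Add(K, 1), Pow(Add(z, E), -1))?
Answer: 666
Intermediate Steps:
Function('A')(a, R) = -2
Function('C')(z, K) = Mul(Pow(Add(-3, z), -1), Add(1, K)) (Function('C')(z, K) = Mul(Add(K, 1), Pow(Add(z, -3), -1)) = Mul(Add(1, K), Pow(Add(-3, z), -1)) = Mul(Pow(Add(-3, z), -1), Add(1, K)))
Function('u')(g, N) = Add(N, g)
Mul(Mul(37, -8), Function('u')(Function('A')(3, 1), Function('C')(-1, 0))) = Mul(Mul(37, -8), Add(Mul(Pow(Add(-3, -1), -1), Add(1, 0)), -2)) = Mul(-296, Add(Mul(Pow(-4, -1), 1), -2)) = Mul(-296, Add(Mul(Rational(-1, 4), 1), -2)) = Mul(-296, Add(Rational(-1, 4), -2)) = Mul(-296, Rational(-9, 4)) = 666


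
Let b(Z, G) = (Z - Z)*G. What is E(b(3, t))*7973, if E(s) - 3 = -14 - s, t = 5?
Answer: -87703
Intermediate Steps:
b(Z, G) = 0 (b(Z, G) = 0*G = 0)
E(s) = -11 - s (E(s) = 3 + (-14 - s) = -11 - s)
E(b(3, t))*7973 = (-11 - 1*0)*7973 = (-11 + 0)*7973 = -11*7973 = -87703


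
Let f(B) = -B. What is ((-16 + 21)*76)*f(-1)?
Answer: 380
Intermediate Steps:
((-16 + 21)*76)*f(-1) = ((-16 + 21)*76)*(-1*(-1)) = (5*76)*1 = 380*1 = 380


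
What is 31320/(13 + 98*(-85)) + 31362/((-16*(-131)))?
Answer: 97595517/8716216 ≈ 11.197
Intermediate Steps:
31320/(13 + 98*(-85)) + 31362/((-16*(-131))) = 31320/(13 - 8330) + 31362/2096 = 31320/(-8317) + 31362*(1/2096) = 31320*(-1/8317) + 15681/1048 = -31320/8317 + 15681/1048 = 97595517/8716216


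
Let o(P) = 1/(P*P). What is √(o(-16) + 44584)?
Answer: √11413505/16 ≈ 211.15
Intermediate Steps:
o(P) = P⁻² (o(P) = 1/(P²) = P⁻²)
√(o(-16) + 44584) = √((-16)⁻² + 44584) = √(1/256 + 44584) = √(11413505/256) = √11413505/16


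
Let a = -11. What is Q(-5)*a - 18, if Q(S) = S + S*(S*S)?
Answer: 1412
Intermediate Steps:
Q(S) = S + S**3 (Q(S) = S + S*S**2 = S + S**3)
Q(-5)*a - 18 = (-5 + (-5)**3)*(-11) - 18 = (-5 - 125)*(-11) - 18 = -130*(-11) - 18 = 1430 - 18 = 1412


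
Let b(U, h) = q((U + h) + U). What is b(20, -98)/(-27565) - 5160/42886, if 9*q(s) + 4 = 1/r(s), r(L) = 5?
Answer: -3199889083/26598433275 ≈ -0.12030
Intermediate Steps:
q(s) = -19/45 (q(s) = -4/9 + (⅑)/5 = -4/9 + (⅑)*(⅕) = -4/9 + 1/45 = -19/45)
b(U, h) = -19/45
b(20, -98)/(-27565) - 5160/42886 = -19/45/(-27565) - 5160/42886 = -19/45*(-1/27565) - 5160*1/42886 = 19/1240425 - 2580/21443 = -3199889083/26598433275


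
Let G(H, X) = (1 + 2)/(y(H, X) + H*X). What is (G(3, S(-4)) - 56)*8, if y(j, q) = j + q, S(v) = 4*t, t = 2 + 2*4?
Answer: -73000/163 ≈ -447.85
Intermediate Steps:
t = 10 (t = 2 + 8 = 10)
S(v) = 40 (S(v) = 4*10 = 40)
G(H, X) = 3/(H + X + H*X) (G(H, X) = (1 + 2)/((H + X) + H*X) = 3/(H + X + H*X))
(G(3, S(-4)) - 56)*8 = (3/(3 + 40 + 3*40) - 56)*8 = (3/(3 + 40 + 120) - 56)*8 = (3/163 - 56)*8 = -9125/163*8 = -73000/163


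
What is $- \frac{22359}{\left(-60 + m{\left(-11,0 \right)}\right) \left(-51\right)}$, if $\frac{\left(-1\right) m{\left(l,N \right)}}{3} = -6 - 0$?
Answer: $- \frac{7453}{714} \approx -10.438$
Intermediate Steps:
$m{\left(l,N \right)} = 18$ ($m{\left(l,N \right)} = - 3 \left(-6 - 0\right) = - 3 \left(-6 + 0\right) = \left(-3\right) \left(-6\right) = 18$)
$- \frac{22359}{\left(-60 + m{\left(-11,0 \right)}\right) \left(-51\right)} = - \frac{22359}{\left(-60 + 18\right) \left(-51\right)} = - \frac{22359}{\left(-42\right) \left(-51\right)} = - \frac{22359}{2142} = \left(-22359\right) \frac{1}{2142} = - \frac{7453}{714}$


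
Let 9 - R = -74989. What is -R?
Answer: -74998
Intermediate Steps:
R = 74998 (R = 9 - 1*(-74989) = 9 + 74989 = 74998)
-R = -1*74998 = -74998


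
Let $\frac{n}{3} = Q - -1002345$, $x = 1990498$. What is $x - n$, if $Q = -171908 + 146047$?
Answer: $-938954$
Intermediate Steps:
$Q = -25861$
$n = 2929452$ ($n = 3 \left(-25861 - -1002345\right) = 3 \left(-25861 + 1002345\right) = 3 \cdot 976484 = 2929452$)
$x - n = 1990498 - 2929452 = -938954$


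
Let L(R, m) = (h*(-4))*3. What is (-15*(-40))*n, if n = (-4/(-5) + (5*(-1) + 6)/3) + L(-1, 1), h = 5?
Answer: -35320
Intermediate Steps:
L(R, m) = -60 (L(R, m) = (5*(-4))*3 = -20*3 = -60)
n = -883/15 (n = (-4/(-5) + (5*(-1) + 6)/3) - 60 = (-4*(-1/5) + (-5 + 6)*(1/3)) - 60 = (4/5 + 1*(1/3)) - 60 = (4/5 + 1/3) - 60 = 17/15 - 60 = -883/15 ≈ -58.867)
(-15*(-40))*n = -15*(-40)*(-883/15) = 600*(-883/15) = -35320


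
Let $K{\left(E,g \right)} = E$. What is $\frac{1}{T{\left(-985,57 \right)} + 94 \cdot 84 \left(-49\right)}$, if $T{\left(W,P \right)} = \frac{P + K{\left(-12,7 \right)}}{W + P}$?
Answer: $- \frac{928}{359046957} \approx -2.5846 \cdot 10^{-6}$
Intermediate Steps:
$T{\left(W,P \right)} = \frac{-12 + P}{P + W}$ ($T{\left(W,P \right)} = \frac{P - 12}{W + P} = \frac{-12 + P}{P + W}$)
$\frac{1}{T{\left(-985,57 \right)} + 94 \cdot 84 \left(-49\right)} = \frac{1}{\frac{-12 + 57}{57 - 985} + 94 \cdot 84 \left(-49\right)} = \frac{1}{\frac{1}{-928} \cdot 45 + 7896 \left(-49\right)} = \frac{1}{\left(- \frac{1}{928}\right) 45 - 386904} = \frac{1}{- \frac{45}{928} - 386904} = \frac{1}{- \frac{359046957}{928}} = - \frac{928}{359046957}$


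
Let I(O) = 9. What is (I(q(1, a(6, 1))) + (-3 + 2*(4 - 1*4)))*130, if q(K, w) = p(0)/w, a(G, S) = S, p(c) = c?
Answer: 780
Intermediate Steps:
q(K, w) = 0 (q(K, w) = 0/w = 0)
(I(q(1, a(6, 1))) + (-3 + 2*(4 - 1*4)))*130 = (9 + (-3 + 2*(4 - 1*4)))*130 = (9 + (-3 + 2*(4 - 4)))*130 = (9 + (-3 + 2*0))*130 = (9 + (-3 + 0))*130 = (9 - 3)*130 = 6*130 = 780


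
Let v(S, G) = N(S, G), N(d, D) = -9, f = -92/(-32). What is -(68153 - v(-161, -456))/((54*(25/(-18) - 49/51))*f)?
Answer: 9270032/49611 ≈ 186.85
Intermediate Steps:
f = 23/8 (f = -92*(-1/32) = 23/8 ≈ 2.8750)
v(S, G) = -9
-(68153 - v(-161, -456))/((54*(25/(-18) - 49/51))*f) = -(68153 - 1*(-9))/((54*(25/(-18) - 49/51))*(23/8)) = -(68153 + 9)/((54*(25*(-1/18) - 49*1/51))*(23/8)) = -68162/((54*(-25/18 - 49/51))*(23/8)) = -68162/((54*(-719/306))*(23/8)) = -68162/((-2157/17*23/8)) = -68162/(-49611/136) = -68162*(-136)/49611 = -1*(-9270032/49611) = 9270032/49611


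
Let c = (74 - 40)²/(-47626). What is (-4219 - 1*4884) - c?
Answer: -216769161/23813 ≈ -9103.0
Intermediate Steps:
c = -578/23813 (c = 34²*(-1/47626) = 1156*(-1/47626) = -578/23813 ≈ -0.024272)
(-4219 - 1*4884) - c = (-4219 - 1*4884) - 1*(-578/23813) = (-4219 - 4884) + 578/23813 = -9103 + 578/23813 = -216769161/23813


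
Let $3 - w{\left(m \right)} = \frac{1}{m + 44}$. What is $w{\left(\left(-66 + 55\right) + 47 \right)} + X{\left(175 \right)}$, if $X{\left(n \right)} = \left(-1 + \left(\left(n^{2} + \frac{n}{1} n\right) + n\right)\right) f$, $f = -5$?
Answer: $- \frac{24569361}{80} \approx -3.0712 \cdot 10^{5}$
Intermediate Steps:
$X{\left(n \right)} = 5 - 10 n^{2} - 5 n$ ($X{\left(n \right)} = \left(-1 + \left(\left(n^{2} + \frac{n}{1} n\right) + n\right)\right) \left(-5\right) = \left(-1 + \left(\left(n^{2} + n 1 n\right) + n\right)\right) \left(-5\right) = \left(-1 + \left(\left(n^{2} + n n\right) + n\right)\right) \left(-5\right) = \left(-1 + \left(\left(n^{2} + n^{2}\right) + n\right)\right) \left(-5\right) = \left(-1 + \left(2 n^{2} + n\right)\right) \left(-5\right) = \left(-1 + \left(n + 2 n^{2}\right)\right) \left(-5\right) = \left(-1 + n + 2 n^{2}\right) \left(-5\right) = 5 - 10 n^{2} - 5 n$)
$w{\left(m \right)} = 3 - \frac{1}{44 + m}$ ($w{\left(m \right)} = 3 - \frac{1}{m + 44} = 3 - \frac{1}{44 + m}$)
$w{\left(\left(-66 + 55\right) + 47 \right)} + X{\left(175 \right)} = \frac{131 + 3 \left(\left(-66 + 55\right) + 47\right)}{44 + \left(\left(-66 + 55\right) + 47\right)} - \left(870 + 306250\right) = \frac{131 + 3 \left(-11 + 47\right)}{44 + \left(-11 + 47\right)} - 307120 = \frac{131 + 3 \cdot 36}{44 + 36} - 307120 = \frac{131 + 108}{80} - 307120 = \frac{1}{80} \cdot 239 - 307120 = \frac{239}{80} - 307120 = - \frac{24569361}{80}$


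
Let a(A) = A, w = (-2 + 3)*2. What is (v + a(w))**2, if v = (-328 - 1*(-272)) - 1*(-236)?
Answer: 33124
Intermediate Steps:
w = 2 (w = 1*2 = 2)
v = 180 (v = (-328 + 272) + 236 = -56 + 236 = 180)
(v + a(w))**2 = (180 + 2)**2 = 182**2 = 33124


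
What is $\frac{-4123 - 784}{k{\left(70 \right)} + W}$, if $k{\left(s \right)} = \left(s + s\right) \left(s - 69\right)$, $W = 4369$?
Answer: $- \frac{4907}{4509} \approx -1.0883$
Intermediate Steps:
$k{\left(s \right)} = 2 s \left(-69 + s\right)$
$\frac{-4123 - 784}{k{\left(70 \right)} + W} = \frac{-4123 - 784}{2 \cdot 70 \left(-69 + 70\right) + 4369} = - \frac{4907}{2 \cdot 70 \cdot 1 + 4369} = - \frac{4907}{140 + 4369} = - \frac{4907}{4509}$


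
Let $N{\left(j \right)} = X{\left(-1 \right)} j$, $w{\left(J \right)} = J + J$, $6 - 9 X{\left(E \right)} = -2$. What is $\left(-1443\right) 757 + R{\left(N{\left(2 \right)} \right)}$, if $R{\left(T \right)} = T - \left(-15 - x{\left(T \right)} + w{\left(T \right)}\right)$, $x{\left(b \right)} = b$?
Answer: $-1092336$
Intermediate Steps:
$X{\left(E \right)} = \frac{8}{9}$ ($X{\left(E \right)} = \frac{2}{3} - - \frac{2}{9} = \frac{2}{3} + \frac{2}{9} = \frac{8}{9}$)
$w{\left(J \right)} = 2 J$
$N{\left(j \right)} = \frac{8 j}{9}$
$R{\left(T \right)} = 15$ ($R{\left(T \right)} = T + \left(\left(T - 2 T\right) - -15\right) = T + \left(\left(T - 2 T\right) + 15\right) = T - \left(-15 + T\right) = 15$)
$\left(-1443\right) 757 + R{\left(N{\left(2 \right)} \right)} = \left(-1443\right) 757 + 15 = -1092351 + 15 = -1092336$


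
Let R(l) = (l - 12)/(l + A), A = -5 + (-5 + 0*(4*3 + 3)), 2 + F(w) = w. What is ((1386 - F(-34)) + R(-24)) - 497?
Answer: 15743/17 ≈ 926.06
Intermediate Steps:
F(w) = -2 + w
A = -10 (A = -5 + (-5 + 0*(12 + 3)) = -5 + (-5 + 0*15) = -5 + (-5 + 0) = -5 - 5 = -10)
R(l) = (-12 + l)/(-10 + l) (R(l) = (l - 12)/(l - 10) = (-12 + l)/(-10 + l))
((1386 - F(-34)) + R(-24)) - 497 = ((1386 - (-2 - 34)) + (-12 - 24)/(-10 - 24)) - 497 = ((1386 - 1*(-36)) - 36/(-34)) - 497 = ((1386 + 36) - 1/34*(-36)) - 497 = (1422 + 18/17) - 497 = 24192/17 - 497 = 15743/17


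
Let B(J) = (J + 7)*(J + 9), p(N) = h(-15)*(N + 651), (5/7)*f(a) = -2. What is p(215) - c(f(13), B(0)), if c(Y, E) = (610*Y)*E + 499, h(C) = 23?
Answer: 127023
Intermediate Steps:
f(a) = -14/5 (f(a) = (7/5)*(-2) = -14/5)
p(N) = 14973 + 23*N (p(N) = 23*(N + 651) = 23*(651 + N) = 14973 + 23*N)
B(J) = (7 + J)*(9 + J)
c(Y, E) = 499 + 610*E*Y (c(Y, E) = 610*E*Y + 499 = 499 + 610*E*Y)
p(215) - c(f(13), B(0)) = (14973 + 23*215) - (499 + 610*(63 + 0**2 + 16*0)*(-14/5)) = (14973 + 4945) - (499 + 610*(63 + 0 + 0)*(-14/5)) = 19918 - (499 + 610*63*(-14/5)) = 19918 - (499 - 107604) = 19918 - 1*(-107105) = 19918 + 107105 = 127023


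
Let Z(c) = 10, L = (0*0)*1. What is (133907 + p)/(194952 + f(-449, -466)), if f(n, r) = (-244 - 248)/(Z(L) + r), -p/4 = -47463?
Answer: 12302842/7408217 ≈ 1.6607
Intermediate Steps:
p = 189852 (p = -4*(-47463) = 189852)
L = 0 (L = 0*1 = 0)
f(n, r) = -492/(10 + r) (f(n, r) = (-244 - 248)/(10 + r) = -492/(10 + r))
(133907 + p)/(194952 + f(-449, -466)) = (133907 + 189852)/(194952 - 492/(10 - 466)) = 323759/(194952 - 492/(-456)) = 323759/(194952 - 492*(-1/456)) = 323759/(194952 + 41/38) = 323759/(7408217/38) = 323759*(38/7408217) = 12302842/7408217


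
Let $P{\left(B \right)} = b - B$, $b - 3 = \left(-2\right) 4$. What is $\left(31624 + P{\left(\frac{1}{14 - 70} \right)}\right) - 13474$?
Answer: $\frac{1016121}{56} \approx 18145.0$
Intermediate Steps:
$b = -5$ ($b = 3 - 8 = -5$)
$P{\left(B \right)} = -5 - B$
$\left(31624 + P{\left(\frac{1}{14 - 70} \right)}\right) - 13474 = \left(31624 - \left(5 + \frac{1}{14 - 70}\right)\right) - 13474 = \left(31624 - \frac{279}{56}\right) - 13474 = \frac{1770665}{56} - 13474 = \frac{1016121}{56}$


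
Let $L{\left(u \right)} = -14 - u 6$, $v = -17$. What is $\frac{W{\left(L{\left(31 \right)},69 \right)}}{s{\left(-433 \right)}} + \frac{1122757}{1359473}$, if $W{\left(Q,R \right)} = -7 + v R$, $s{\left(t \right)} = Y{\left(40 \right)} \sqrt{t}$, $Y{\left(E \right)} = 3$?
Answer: $\frac{1122757}{1359473} + \frac{1180 i \sqrt{433}}{1299} \approx 0.82588 + 18.902 i$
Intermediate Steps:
$L{\left(u \right)} = -14 - 6 u$
$s{\left(t \right)} = 3 \sqrt{t}$
$W{\left(Q,R \right)} = -7 - 17 R$
$\frac{W{\left(L{\left(31 \right)},69 \right)}}{s{\left(-433 \right)}} + \frac{1122757}{1359473} = \frac{-7 - 1173}{3 \sqrt{-433}} + \frac{1122757}{1359473} = \frac{-7 - 1173}{3 i \sqrt{433}} + 1122757 \cdot \frac{1}{1359473} = - \frac{1180}{3 i \sqrt{433}} + \frac{1122757}{1359473} = - 1180 \left(- \frac{i \sqrt{433}}{1299}\right) + \frac{1122757}{1359473} = \frac{1180 i \sqrt{433}}{1299} + \frac{1122757}{1359473} = \frac{1122757}{1359473} + \frac{1180 i \sqrt{433}}{1299}$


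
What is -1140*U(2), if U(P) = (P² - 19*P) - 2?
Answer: 41040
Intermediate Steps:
U(P) = -2 + P² - 19*P
-1140*U(2) = -1140*(-2 + 2² - 19*2) = -1140*(-2 + 4 - 38) = -1140*(-36) = 41040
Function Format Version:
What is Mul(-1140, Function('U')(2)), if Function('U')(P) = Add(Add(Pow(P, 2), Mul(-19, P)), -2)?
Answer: 41040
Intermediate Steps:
Function('U')(P) = Add(-2, Pow(P, 2), Mul(-19, P))
Mul(-1140, Function('U')(2)) = Mul(-1140, Add(-2, Pow(2, 2), Mul(-19, 2))) = Mul(-1140, Add(-2, 4, -38)) = Mul(-1140, -36) = 41040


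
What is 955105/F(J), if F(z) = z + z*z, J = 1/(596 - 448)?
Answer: 20920619920/149 ≈ 1.4041e+8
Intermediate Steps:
J = 1/148 ≈ 0.0067568
F(z) = z + z**2
955105/F(J) = 955105/(((1 + 1/148)/148)) = 955105/(((1/148)*(149/148))) = 955105/(149/21904) = 955105*(21904/149) = 20920619920/149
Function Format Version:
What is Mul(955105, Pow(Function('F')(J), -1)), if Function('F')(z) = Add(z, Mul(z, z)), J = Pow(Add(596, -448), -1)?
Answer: Rational(20920619920, 149) ≈ 1.4041e+8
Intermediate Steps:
J = Rational(1, 148) (J = Pow(148, -1) = Rational(1, 148) ≈ 0.0067568)
Function('F')(z) = Add(z, Pow(z, 2))
Mul(955105, Pow(Function('F')(J), -1)) = Mul(955105, Pow(Mul(Rational(1, 148), Add(1, Rational(1, 148))), -1)) = Mul(955105, Pow(Mul(Rational(1, 148), Rational(149, 148)), -1)) = Mul(955105, Pow(Rational(149, 21904), -1)) = Mul(955105, Rational(21904, 149)) = Rational(20920619920, 149)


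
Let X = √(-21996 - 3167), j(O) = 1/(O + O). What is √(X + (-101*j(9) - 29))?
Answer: √(-1246 + 36*I*√25163)/6 ≈ 7.9922 + 9.924*I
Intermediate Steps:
j(O) = 1/(2*O)
X = I*√25163 (X = √(-25163) = I*√25163 ≈ 158.63*I)
√(X + (-101*j(9) - 29)) = √(I*√25163 + (-101/(2*9) - 29)) = √(I*√25163 + (-101*1/18 - 29)) = √(I*√25163 + (-101/18 - 29)) = √(I*√25163 - 623/18) = √(-623/18 + I*√25163)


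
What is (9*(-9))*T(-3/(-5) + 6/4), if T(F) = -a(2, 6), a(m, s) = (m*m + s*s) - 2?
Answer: 3078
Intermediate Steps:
a(m, s) = -2 + m² + s² (a(m, s) = (m² + s²) - 2 = -2 + m² + s²)
T(F) = -38 (T(F) = -(-2 + 2² + 6²) = -(-2 + 4 + 36) = -1*38 = -38)
(9*(-9))*T(-3/(-5) + 6/4) = (9*(-9))*(-38) = -81*(-38) = 3078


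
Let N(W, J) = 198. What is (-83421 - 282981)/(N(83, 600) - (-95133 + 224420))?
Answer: 366402/129089 ≈ 2.8384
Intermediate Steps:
(-83421 - 282981)/(N(83, 600) - (-95133 + 224420)) = (-83421 - 282981)/(198 - (-95133 + 224420)) = -366402/(198 - 1*129287) = -366402/(198 - 129287) = -366402/(-129089) = -366402*(-1/129089) = 366402/129089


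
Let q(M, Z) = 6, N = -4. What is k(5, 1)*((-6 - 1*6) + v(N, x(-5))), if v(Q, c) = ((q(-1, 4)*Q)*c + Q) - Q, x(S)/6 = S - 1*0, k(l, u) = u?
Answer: 708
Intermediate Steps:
x(S) = 6*S (x(S) = 6*(S - 1*0) = 6*(S + 0) = 6*S)
v(Q, c) = 6*Q*c (v(Q, c) = ((6*Q)*c + Q) - Q = (6*Q*c + Q) - Q = (Q + 6*Q*c) - Q = 6*Q*c)
k(5, 1)*((-6 - 1*6) + v(N, x(-5))) = 1*((-6 - 1*6) + 6*(-4)*(6*(-5))) = 1*((-6 - 6) + 6*(-4)*(-30)) = 1*(-12 + 720) = 1*708 = 708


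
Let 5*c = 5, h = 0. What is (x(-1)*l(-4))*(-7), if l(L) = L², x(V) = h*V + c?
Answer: -112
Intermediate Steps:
c = 1 (c = (⅕)*5 = 1)
x(V) = 1 (x(V) = 0*V + 1 = 0 + 1 = 1)
(x(-1)*l(-4))*(-7) = (1*(-4)²)*(-7) = (1*16)*(-7) = 16*(-7) = -112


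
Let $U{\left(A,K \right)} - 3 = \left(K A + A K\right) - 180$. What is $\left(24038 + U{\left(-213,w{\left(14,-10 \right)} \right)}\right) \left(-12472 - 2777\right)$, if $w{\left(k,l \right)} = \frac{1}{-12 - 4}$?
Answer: $- \frac{2914099149}{8} \approx -3.6426 \cdot 10^{8}$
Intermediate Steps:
$w{\left(k,l \right)} = - \frac{1}{16}$ ($w{\left(k,l \right)} = \frac{1}{-16} = - \frac{1}{16}$)
$U{\left(A,K \right)} = -177 + 2 A K$ ($U{\left(A,K \right)} = 3 - \left(180 - A K - K A\right) = 3 + \left(\left(A K + A K\right) - 180\right) = 3 + \left(2 A K - 180\right) = 3 + \left(-180 + 2 A K\right) = -177 + 2 A K$)
$\left(24038 + U{\left(-213,w{\left(14,-10 \right)} \right)}\right) \left(-12472 - 2777\right) = \left(24038 - \left(177 + 426 \left(- \frac{1}{16}\right)\right)\right) \left(-12472 - 2777\right) = \left(24038 + \left(-177 + \frac{213}{8}\right)\right) \left(-15249\right) = \left(24038 - \frac{1203}{8}\right) \left(-15249\right) = \frac{191101}{8} \left(-15249\right) = - \frac{2914099149}{8}$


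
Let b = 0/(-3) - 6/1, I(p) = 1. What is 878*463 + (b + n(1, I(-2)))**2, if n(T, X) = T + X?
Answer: 406530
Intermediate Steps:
b = -6 (b = 0*(-1/3) - 6*1 = 0 - 6 = -6)
878*463 + (b + n(1, I(-2)))**2 = 878*463 + (-6 + (1 + 1))**2 = 406514 + (-6 + 2)**2 = 406514 + (-4)**2 = 406514 + 16 = 406530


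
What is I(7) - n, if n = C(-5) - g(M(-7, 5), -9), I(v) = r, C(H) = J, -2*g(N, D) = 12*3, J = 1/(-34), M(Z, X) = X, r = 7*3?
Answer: 103/34 ≈ 3.0294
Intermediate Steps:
r = 21
J = -1/34 ≈ -0.029412
g(N, D) = -18 (g(N, D) = -6*3 = -½*36 = -18)
C(H) = -1/34
I(v) = 21
n = 611/34 (n = -1/34 - 1*(-18) = -1/34 + 18 = 611/34 ≈ 17.971)
I(7) - n = 21 - 1*611/34 = 21 - 611/34 = 103/34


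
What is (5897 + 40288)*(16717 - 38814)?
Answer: -1020549945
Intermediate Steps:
(5897 + 40288)*(16717 - 38814) = 46185*(-22097) = -1020549945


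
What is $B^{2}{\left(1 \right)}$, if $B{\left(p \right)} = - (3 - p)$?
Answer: $4$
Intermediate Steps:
$B{\left(p \right)} = -3 + p$
$B^{2}{\left(1 \right)} = \left(-3 + 1\right)^{2} = \left(-2\right)^{2} = 4$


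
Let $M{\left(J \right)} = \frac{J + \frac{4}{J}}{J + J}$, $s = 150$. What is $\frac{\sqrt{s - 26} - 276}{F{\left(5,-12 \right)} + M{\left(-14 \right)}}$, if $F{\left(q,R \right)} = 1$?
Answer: $- \frac{6762}{37} + \frac{49 \sqrt{31}}{37} \approx -175.38$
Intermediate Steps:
$M{\left(J \right)} = \frac{J + \frac{4}{J}}{2 J}$
$\frac{\sqrt{s - 26} - 276}{F{\left(5,-12 \right)} + M{\left(-14 \right)}} = \frac{\sqrt{150 - 26} - 276}{1 + \left(\frac{1}{2} + \frac{2}{196}\right)} = \frac{\sqrt{124} - 276}{1 + \left(\frac{1}{2} + 2 \cdot \frac{1}{196}\right)} = \frac{2 \sqrt{31} - 276}{1 + \left(\frac{1}{2} + \frac{1}{98}\right)} = \frac{-276 + 2 \sqrt{31}}{1 + \frac{25}{49}} = \frac{-276 + 2 \sqrt{31}}{\frac{74}{49}} = \left(-276 + 2 \sqrt{31}\right) \frac{49}{74} = - \frac{6762}{37} + \frac{49 \sqrt{31}}{37}$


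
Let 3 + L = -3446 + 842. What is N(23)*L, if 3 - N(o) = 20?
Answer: 44319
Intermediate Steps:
N(o) = -17 (N(o) = 3 - 1*20 = 3 - 20 = -17)
L = -2607 (L = -3 + (-3446 + 842) = -3 - 2604 = -2607)
N(23)*L = -17*(-2607) = 44319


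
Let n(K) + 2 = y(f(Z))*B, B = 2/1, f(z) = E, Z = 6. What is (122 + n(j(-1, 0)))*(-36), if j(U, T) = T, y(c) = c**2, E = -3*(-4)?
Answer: -14688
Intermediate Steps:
E = 12
f(z) = 12
B = 2 (B = 2*1 = 2)
n(K) = 286 (n(K) = -2 + 12**2*2 = -2 + 144*2 = -2 + 288 = 286)
(122 + n(j(-1, 0)))*(-36) = (122 + 286)*(-36) = 408*(-36) = -14688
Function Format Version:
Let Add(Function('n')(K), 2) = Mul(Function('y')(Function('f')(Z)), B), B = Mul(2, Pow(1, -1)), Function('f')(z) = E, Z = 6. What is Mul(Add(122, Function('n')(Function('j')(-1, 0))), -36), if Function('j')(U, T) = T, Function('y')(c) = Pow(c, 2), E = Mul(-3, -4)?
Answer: -14688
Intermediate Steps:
E = 12
Function('f')(z) = 12
B = 2 (B = Mul(2, 1) = 2)
Function('n')(K) = 286 (Function('n')(K) = Add(-2, Mul(Pow(12, 2), 2)) = Add(-2, Mul(144, 2)) = Add(-2, 288) = 286)
Mul(Add(122, Function('n')(Function('j')(-1, 0))), -36) = Mul(Add(122, 286), -36) = Mul(408, -36) = -14688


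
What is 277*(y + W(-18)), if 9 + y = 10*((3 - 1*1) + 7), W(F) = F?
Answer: 17451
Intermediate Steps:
y = 81 (y = -9 + 10*((3 - 1*1) + 7) = -9 + 10*((3 - 1) + 7) = -9 + 10*(2 + 7) = -9 + 10*9 = -9 + 90 = 81)
277*(y + W(-18)) = 277*(81 - 18) = 277*63 = 17451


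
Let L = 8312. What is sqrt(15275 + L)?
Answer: sqrt(23587) ≈ 153.58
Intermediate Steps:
sqrt(15275 + L) = sqrt(15275 + 8312) = sqrt(23587)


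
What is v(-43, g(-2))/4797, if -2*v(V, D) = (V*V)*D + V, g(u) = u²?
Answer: -817/1066 ≈ -0.76642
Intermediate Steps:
v(V, D) = -V/2 - D*V²/2 (v(V, D) = -((V*V)*D + V)/2 = -(V²*D + V)/2 = -(D*V² + V)/2 = -(V + D*V²)/2 = -V/2 - D*V²/2)
v(-43, g(-2))/4797 = -½*(-43)*(1 + (-2)²*(-43))/4797 = -½*(-43)*(1 + 4*(-43))*(1/4797) = -½*(-43)*(1 - 172)*(1/4797) = -½*(-43)*(-171)*(1/4797) = -7353/2*1/4797 = -817/1066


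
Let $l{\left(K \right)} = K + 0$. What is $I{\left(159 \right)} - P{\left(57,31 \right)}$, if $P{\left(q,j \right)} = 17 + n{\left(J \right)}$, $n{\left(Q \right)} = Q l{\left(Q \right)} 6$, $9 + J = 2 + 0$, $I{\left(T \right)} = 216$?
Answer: $-95$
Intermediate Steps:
$J = -7$ ($J = -9 + \left(2 + 0\right) = -9 + 2 = -7$)
$l{\left(K \right)} = K$
$n{\left(Q \right)} = 6 Q^{2}$ ($n{\left(Q \right)} = Q Q 6 = Q^{2} \cdot 6 = 6 Q^{2}$)
$P{\left(q,j \right)} = 311$ ($P{\left(q,j \right)} = 17 + 6 \left(-7\right)^{2} = 17 + 6 \cdot 49 = 17 + 294 = 311$)
$I{\left(159 \right)} - P{\left(57,31 \right)} = 216 - 311 = -95$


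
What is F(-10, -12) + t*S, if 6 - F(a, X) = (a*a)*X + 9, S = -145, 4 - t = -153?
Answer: -21568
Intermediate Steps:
t = 157 (t = 4 - 1*(-153) = 4 + 153 = 157)
F(a, X) = -3 - X*a**2 (F(a, X) = 6 - ((a*a)*X + 9) = 6 - (a**2*X + 9) = 6 - (X*a**2 + 9) = 6 - (9 + X*a**2) = 6 + (-9 - X*a**2) = -3 - X*a**2)
F(-10, -12) + t*S = (-3 - 1*(-12)*(-10)**2) + 157*(-145) = (-3 - 1*(-12)*100) - 22765 = (-3 + 1200) - 22765 = 1197 - 22765 = -21568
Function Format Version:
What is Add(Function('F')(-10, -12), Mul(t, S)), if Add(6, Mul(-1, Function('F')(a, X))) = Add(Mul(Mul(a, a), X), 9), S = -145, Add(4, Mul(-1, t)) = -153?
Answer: -21568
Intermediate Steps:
t = 157 (t = Add(4, Mul(-1, -153)) = Add(4, 153) = 157)
Function('F')(a, X) = Add(-3, Mul(-1, X, Pow(a, 2))) (Function('F')(a, X) = Add(6, Mul(-1, Add(Mul(Mul(a, a), X), 9))) = Add(6, Mul(-1, Add(Mul(Pow(a, 2), X), 9))) = Add(6, Mul(-1, Add(Mul(X, Pow(a, 2)), 9))) = Add(6, Mul(-1, Add(9, Mul(X, Pow(a, 2))))) = Add(6, Add(-9, Mul(-1, X, Pow(a, 2)))) = Add(-3, Mul(-1, X, Pow(a, 2))))
Add(Function('F')(-10, -12), Mul(t, S)) = Add(Add(-3, Mul(-1, -12, Pow(-10, 2))), Mul(157, -145)) = Add(Add(-3, Mul(-1, -12, 100)), -22765) = Add(Add(-3, 1200), -22765) = Add(1197, -22765) = -21568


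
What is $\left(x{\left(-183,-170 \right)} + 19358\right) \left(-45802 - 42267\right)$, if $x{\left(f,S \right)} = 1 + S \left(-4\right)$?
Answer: $-1764814691$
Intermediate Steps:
$x{\left(f,S \right)} = 1 - 4 S$
$\left(x{\left(-183,-170 \right)} + 19358\right) \left(-45802 - 42267\right) = \left(\left(1 - -680\right) + 19358\right) \left(-45802 - 42267\right) = \left(\left(1 + 680\right) + 19358\right) \left(-88069\right) = \left(681 + 19358\right) \left(-88069\right) = 20039 \left(-88069\right) = -1764814691$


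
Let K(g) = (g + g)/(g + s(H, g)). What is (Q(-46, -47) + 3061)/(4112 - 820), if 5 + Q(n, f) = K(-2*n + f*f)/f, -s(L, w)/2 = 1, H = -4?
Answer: 165102683/177855238 ≈ 0.92830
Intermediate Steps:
s(L, w) = -2 (s(L, w) = -2*1 = -2)
K(g) = 2*g/(-2 + g) (K(g) = (g + g)/(g - 2) = (2*g)/(-2 + g) = 2*g/(-2 + g))
Q(n, f) = -5 + 2*(f**2 - 2*n)/(f*(-2 + f**2 - 2*n)) (Q(n, f) = -5 + (2*(-2*n + f*f)/(-2 + (-2*n + f*f)))/f = -5 + (2*(-2*n + f**2)/(-2 + (-2*n + f**2)))/f = -5 + (2*(f**2 - 2*n)/(-2 + (f**2 - 2*n)))/f = -5 + (2*(f**2 - 2*n)/(-2 + f**2 - 2*n))/f = -5 + 2*(f**2 - 2*n)/(f*(-2 + f**2 - 2*n)))
(Q(-46, -47) + 3061)/(4112 - 820) = ((-2*(-47)**2 + 4*(-46) - 5*(-47)*(2 - 1*(-47)**2 + 2*(-46)))/((-47)*(2 - 1*(-47)**2 + 2*(-46))) + 3061)/(4112 - 820) = (-(-2*2209 - 184 - 5*(-47)*(2 - 1*2209 - 92))/(47*(2 - 1*2209 - 92)) + 3061)/3292 = (-(-4418 - 184 - 5*(-47)*(2 - 2209 - 92))/(47*(2 - 2209 - 92)) + 3061)*(1/3292) = (-1/47*(-4418 - 184 - 5*(-47)*(-2299))/(-2299) + 3061)*(1/3292) = (-1/47*(-1/2299)*(-4418 - 184 - 540265) + 3061)*(1/3292) = (-1/47*(-1/2299)*(-544867) + 3061)*(1/3292) = (-544867/108053 + 3061)*(1/3292) = (330205366/108053)*(1/3292) = 165102683/177855238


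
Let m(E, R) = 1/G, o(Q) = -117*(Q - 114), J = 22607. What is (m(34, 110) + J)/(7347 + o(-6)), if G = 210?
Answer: 4747471/4491270 ≈ 1.0570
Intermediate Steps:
o(Q) = 13338 - 117*Q (o(Q) = -117*(-114 + Q) = 13338 - 117*Q)
m(E, R) = 1/210
(m(34, 110) + J)/(7347 + o(-6)) = (1/210 + 22607)/(7347 + (13338 - 117*(-6))) = 4747471/(210*(7347 + (13338 + 702))) = 4747471/(210*(7347 + 14040)) = (4747471/210)/21387 = (4747471/210)*(1/21387) = 4747471/4491270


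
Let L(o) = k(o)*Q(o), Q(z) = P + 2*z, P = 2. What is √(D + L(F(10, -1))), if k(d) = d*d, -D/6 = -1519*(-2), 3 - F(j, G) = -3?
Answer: 2*I*√4431 ≈ 133.13*I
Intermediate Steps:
F(j, G) = 6 (F(j, G) = 3 - 1*(-3) = 3 + 3 = 6)
D = -18228 (D = -(-9114)*(-2) = -6*3038 = -18228)
Q(z) = 2 + 2*z
k(d) = d²
L(o) = o²*(2 + 2*o)
√(D + L(F(10, -1))) = √(-18228 + 2*6²*(1 + 6)) = √(-18228 + 2*36*7) = √(-18228 + 504) = √(-17724) = 2*I*√4431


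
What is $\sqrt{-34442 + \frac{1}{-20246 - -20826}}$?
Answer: $\frac{i \sqrt{2896572055}}{290} \approx 185.59 i$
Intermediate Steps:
$\sqrt{-34442 + \frac{1}{-20246 - -20826}} = \sqrt{-34442 + \frac{1}{-20246 + 20826}} = \sqrt{-34442 + \frac{1}{580}} = \sqrt{- \frac{19976359}{580}} = \frac{i \sqrt{2896572055}}{290}$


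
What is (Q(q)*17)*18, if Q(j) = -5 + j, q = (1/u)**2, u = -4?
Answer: -12087/8 ≈ -1510.9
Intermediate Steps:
q = 1/16 (q = (1/(-4))**2 = (-1/4)**2 = 1/16 ≈ 0.062500)
(Q(q)*17)*18 = ((-5 + 1/16)*17)*18 = -79/16*17*18 = -1343/16*18 = -12087/8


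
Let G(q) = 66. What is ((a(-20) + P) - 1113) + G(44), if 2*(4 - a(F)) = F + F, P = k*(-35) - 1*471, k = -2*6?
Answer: -1074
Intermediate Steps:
k = -12
P = -51 (P = -12*(-35) - 1*471 = 420 - 471 = -51)
a(F) = 4 - F (a(F) = 4 - (F + F)/2 = 4 - F)
((a(-20) + P) - 1113) + G(44) = (((4 - 1*(-20)) - 51) - 1113) + 66 = (((4 + 20) - 51) - 1113) + 66 = ((24 - 51) - 1113) + 66 = (-27 - 1113) + 66 = -1140 + 66 = -1074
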